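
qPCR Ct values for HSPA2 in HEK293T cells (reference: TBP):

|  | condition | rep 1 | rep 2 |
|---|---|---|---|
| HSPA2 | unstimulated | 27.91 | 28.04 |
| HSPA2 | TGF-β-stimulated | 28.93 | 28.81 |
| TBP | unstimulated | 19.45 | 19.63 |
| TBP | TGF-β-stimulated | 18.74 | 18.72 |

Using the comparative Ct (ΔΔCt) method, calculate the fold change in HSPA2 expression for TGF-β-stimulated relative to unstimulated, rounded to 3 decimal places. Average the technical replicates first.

0.307

Mean Ct: HSPA2 unstimulated 27.975; HSPA2 TGF-β-stimulated 28.870; TBP unstimulated 19.540; TBP TGF-β-stimulated 18.730
ΔCt(unstimulated) = 27.975 − 19.540 = 8.435
ΔCt(TGF-β-stimulated) = 28.870 − 18.730 = 10.140
ΔΔCt = 10.140 − 8.435 = 1.705
Fold change = 2^(−1.705) = 0.3067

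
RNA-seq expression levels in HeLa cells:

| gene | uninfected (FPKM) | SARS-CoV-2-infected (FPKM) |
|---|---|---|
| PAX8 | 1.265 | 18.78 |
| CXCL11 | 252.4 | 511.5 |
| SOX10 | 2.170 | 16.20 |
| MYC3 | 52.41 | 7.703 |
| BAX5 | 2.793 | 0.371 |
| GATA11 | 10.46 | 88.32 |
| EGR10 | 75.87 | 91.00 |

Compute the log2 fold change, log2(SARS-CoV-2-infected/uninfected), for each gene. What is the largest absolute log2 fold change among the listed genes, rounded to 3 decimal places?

log2(18.78/1.265) = 3.892  (PAX8)
log2(511.5/252.4) = 1.019  (CXCL11)
log2(16.20/2.170) = 2.900  (SOX10)
log2(7.703/52.41) = -2.766  (MYC3)
log2(0.371/2.793) = -2.912  (BAX5)
log2(88.32/10.46) = 3.078  (GATA11)
log2(91.00/75.87) = 0.262  (EGR10)
The largest magnitude belongs to PAX8.

3.892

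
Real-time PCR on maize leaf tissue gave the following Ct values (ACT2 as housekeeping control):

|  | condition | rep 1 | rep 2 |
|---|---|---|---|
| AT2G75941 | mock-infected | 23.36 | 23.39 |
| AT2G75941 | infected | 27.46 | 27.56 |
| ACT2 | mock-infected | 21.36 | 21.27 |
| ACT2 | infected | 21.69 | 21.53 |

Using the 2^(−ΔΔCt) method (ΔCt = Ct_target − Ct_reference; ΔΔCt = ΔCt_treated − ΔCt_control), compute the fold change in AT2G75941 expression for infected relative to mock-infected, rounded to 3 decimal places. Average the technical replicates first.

Mean Ct: AT2G75941 mock-infected 23.375; AT2G75941 infected 27.510; ACT2 mock-infected 21.315; ACT2 infected 21.610
ΔCt(mock-infected) = 23.375 − 21.315 = 2.060
ΔCt(infected) = 27.510 − 21.610 = 5.900
ΔΔCt = 5.900 − 2.060 = 3.840
Fold change = 2^(−3.840) = 0.0698

0.070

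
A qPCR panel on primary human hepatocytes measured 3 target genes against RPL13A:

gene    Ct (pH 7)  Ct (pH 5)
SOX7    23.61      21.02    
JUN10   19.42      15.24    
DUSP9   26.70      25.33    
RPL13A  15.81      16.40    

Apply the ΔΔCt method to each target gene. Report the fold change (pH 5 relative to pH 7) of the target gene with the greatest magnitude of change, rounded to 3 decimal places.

SOX7: ΔΔCt = (21.02−16.40) − (23.61−15.81) = 4.62 − 7.80 = -3.18; fold change = 2^3.18 = 9.063
JUN10: ΔΔCt = (15.24−16.40) − (19.42−15.81) = -1.16 − 3.61 = -4.77; fold change = 2^4.77 = 27.284
DUSP9: ΔΔCt = (25.33−16.40) − (26.70−15.81) = 8.93 − 10.89 = -1.96; fold change = 2^1.96 = 3.891
JUN10 has the largest |ΔΔCt| = 4.77.

27.284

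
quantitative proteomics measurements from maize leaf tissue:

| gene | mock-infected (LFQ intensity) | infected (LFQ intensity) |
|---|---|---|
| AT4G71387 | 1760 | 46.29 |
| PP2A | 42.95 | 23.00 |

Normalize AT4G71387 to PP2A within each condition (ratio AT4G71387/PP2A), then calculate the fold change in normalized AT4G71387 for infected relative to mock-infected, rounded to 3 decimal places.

AT4G71387/PP2A (mock-infected) = 1760 / 42.95 = 40.978
AT4G71387/PP2A (infected) = 46.29 / 23.00 = 2.0126
Fold change = 2.0126 / 40.978 = 0.0491

0.049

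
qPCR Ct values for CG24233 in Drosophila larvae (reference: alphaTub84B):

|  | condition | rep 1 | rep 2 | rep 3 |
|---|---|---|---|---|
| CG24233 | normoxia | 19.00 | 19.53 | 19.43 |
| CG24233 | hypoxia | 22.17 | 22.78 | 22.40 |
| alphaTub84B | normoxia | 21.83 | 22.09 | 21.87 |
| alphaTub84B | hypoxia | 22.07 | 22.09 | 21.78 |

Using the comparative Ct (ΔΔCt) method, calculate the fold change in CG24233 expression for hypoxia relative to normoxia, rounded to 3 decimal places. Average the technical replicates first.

Mean Ct: CG24233 normoxia 19.320; CG24233 hypoxia 22.450; alphaTub84B normoxia 21.930; alphaTub84B hypoxia 21.980
ΔCt(normoxia) = 19.320 − 21.930 = -2.610
ΔCt(hypoxia) = 22.450 − 21.980 = 0.470
ΔΔCt = 0.470 − (-2.610) = 3.080
Fold change = 2^(−3.080) = 0.1183

0.118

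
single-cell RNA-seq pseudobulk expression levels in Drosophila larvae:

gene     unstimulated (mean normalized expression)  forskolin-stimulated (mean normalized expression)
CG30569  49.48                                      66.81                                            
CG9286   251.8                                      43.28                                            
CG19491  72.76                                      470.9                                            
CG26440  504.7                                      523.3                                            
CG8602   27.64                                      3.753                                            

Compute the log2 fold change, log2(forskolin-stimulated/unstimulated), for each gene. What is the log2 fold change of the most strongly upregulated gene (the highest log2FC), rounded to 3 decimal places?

2.694

log2(66.81/49.48) = 0.433  (CG30569)
log2(43.28/251.8) = -2.541  (CG9286)
log2(470.9/72.76) = 2.694  (CG19491)
log2(523.3/504.7) = 0.052  (CG26440)
log2(3.753/27.64) = -2.881  (CG8602)
CG19491 is most strongly upregulated.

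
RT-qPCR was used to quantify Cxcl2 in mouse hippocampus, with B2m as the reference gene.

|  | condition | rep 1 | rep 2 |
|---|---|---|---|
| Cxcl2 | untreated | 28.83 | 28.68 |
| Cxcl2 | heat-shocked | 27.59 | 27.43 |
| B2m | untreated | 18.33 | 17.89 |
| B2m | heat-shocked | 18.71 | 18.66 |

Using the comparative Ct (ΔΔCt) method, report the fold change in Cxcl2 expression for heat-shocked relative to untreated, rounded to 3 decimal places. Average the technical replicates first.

3.531

Mean Ct: Cxcl2 untreated 28.755; Cxcl2 heat-shocked 27.510; B2m untreated 18.110; B2m heat-shocked 18.685
ΔCt(untreated) = 28.755 − 18.110 = 10.645
ΔCt(heat-shocked) = 27.510 − 18.685 = 8.825
ΔΔCt = 8.825 − 10.645 = -1.820
Fold change = 2^(−(-1.820)) = 2^1.820 = 3.5308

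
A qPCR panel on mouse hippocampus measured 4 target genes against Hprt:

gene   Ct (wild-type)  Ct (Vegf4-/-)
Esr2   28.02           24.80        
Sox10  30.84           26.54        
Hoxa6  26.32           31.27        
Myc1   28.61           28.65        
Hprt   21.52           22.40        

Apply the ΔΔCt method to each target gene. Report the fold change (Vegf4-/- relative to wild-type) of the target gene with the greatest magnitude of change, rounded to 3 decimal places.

36.252

Esr2: ΔΔCt = (24.80−22.40) − (28.02−21.52) = 2.40 − 6.50 = -4.10; fold change = 2^4.10 = 17.148
Sox10: ΔΔCt = (26.54−22.40) − (30.84−21.52) = 4.14 − 9.32 = -5.18; fold change = 2^5.18 = 36.252
Hoxa6: ΔΔCt = (31.27−22.40) − (26.32−21.52) = 8.87 − 4.80 = 4.07; fold change = 2^-4.07 = 0.060
Myc1: ΔΔCt = (28.65−22.40) − (28.61−21.52) = 6.25 − 7.09 = -0.84; fold change = 2^0.84 = 1.790
Sox10 has the largest |ΔΔCt| = 5.18.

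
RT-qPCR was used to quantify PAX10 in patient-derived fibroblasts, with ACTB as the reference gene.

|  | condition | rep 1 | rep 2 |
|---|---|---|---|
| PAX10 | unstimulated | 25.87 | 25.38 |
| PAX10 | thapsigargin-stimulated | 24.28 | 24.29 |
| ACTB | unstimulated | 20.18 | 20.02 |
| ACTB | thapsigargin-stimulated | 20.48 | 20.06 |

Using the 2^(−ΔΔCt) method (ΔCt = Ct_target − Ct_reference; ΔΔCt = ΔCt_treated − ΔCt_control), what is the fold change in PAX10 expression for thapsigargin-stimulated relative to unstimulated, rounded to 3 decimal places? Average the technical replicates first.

2.848

Mean Ct: PAX10 unstimulated 25.625; PAX10 thapsigargin-stimulated 24.285; ACTB unstimulated 20.100; ACTB thapsigargin-stimulated 20.270
ΔCt(unstimulated) = 25.625 − 20.100 = 5.525
ΔCt(thapsigargin-stimulated) = 24.285 − 20.270 = 4.015
ΔΔCt = 4.015 − 5.525 = -1.510
Fold change = 2^(−(-1.510)) = 2^1.510 = 2.8481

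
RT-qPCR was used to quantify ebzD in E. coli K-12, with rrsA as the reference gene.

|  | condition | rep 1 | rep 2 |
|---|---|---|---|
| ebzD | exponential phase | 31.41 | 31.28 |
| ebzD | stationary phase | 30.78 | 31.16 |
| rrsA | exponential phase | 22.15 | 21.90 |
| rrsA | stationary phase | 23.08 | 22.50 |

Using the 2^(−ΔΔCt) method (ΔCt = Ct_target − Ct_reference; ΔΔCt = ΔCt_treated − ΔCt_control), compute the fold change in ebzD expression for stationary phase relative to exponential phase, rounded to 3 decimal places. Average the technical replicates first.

2.204

Mean Ct: ebzD exponential phase 31.345; ebzD stationary phase 30.970; rrsA exponential phase 22.025; rrsA stationary phase 22.790
ΔCt(exponential phase) = 31.345 − 22.025 = 9.320
ΔCt(stationary phase) = 30.970 − 22.790 = 8.180
ΔΔCt = 8.180 − 9.320 = -1.140
Fold change = 2^(−(-1.140)) = 2^1.140 = 2.2038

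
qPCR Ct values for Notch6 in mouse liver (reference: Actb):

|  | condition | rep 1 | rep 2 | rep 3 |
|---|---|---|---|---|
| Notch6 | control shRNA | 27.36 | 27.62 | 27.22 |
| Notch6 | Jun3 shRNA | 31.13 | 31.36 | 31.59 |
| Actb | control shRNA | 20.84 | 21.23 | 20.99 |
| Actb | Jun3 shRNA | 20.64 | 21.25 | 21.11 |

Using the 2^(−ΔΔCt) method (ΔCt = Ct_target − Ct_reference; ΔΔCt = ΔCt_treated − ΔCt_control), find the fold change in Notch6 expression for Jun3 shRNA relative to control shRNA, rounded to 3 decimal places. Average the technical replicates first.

0.063

Mean Ct: Notch6 control shRNA 27.400; Notch6 Jun3 shRNA 31.360; Actb control shRNA 21.020; Actb Jun3 shRNA 21.000
ΔCt(control shRNA) = 27.400 − 21.020 = 6.380
ΔCt(Jun3 shRNA) = 31.360 − 21.000 = 10.360
ΔΔCt = 10.360 − 6.380 = 3.980
Fold change = 2^(−3.980) = 0.0634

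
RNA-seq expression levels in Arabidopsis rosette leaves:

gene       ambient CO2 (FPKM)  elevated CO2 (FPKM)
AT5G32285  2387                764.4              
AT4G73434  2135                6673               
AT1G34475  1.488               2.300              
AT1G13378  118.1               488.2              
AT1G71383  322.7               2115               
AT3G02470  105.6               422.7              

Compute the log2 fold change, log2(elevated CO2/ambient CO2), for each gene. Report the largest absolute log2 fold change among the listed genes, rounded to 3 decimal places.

2.712

log2(764.4/2387) = -1.643  (AT5G32285)
log2(6673/2135) = 1.644  (AT4G73434)
log2(2.300/1.488) = 0.628  (AT1G34475)
log2(488.2/118.1) = 2.047  (AT1G13378)
log2(2115/322.7) = 2.712  (AT1G71383)
log2(422.7/105.6) = 2.001  (AT3G02470)
The largest magnitude belongs to AT1G71383.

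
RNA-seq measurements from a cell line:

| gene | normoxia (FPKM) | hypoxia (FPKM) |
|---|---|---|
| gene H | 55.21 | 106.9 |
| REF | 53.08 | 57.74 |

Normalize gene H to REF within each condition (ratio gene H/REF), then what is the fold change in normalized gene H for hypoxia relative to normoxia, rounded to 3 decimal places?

1.780

gene H/REF (normoxia) = 55.21 / 53.08 = 1.0401
gene H/REF (hypoxia) = 106.9 / 57.74 = 1.8514
Fold change = 1.8514 / 1.0401 = 1.7800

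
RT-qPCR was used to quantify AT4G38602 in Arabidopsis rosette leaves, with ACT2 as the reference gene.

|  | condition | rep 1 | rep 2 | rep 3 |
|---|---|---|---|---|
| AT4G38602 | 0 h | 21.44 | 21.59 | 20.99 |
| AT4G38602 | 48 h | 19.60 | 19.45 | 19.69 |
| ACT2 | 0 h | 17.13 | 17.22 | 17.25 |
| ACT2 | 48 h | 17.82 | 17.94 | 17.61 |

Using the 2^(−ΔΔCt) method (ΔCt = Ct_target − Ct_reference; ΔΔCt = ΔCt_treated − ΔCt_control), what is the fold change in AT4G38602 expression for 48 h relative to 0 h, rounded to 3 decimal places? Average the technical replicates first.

Mean Ct: AT4G38602 0 h 21.340; AT4G38602 48 h 19.580; ACT2 0 h 17.200; ACT2 48 h 17.790
ΔCt(0 h) = 21.340 − 17.200 = 4.140
ΔCt(48 h) = 19.580 − 17.790 = 1.790
ΔΔCt = 1.790 − 4.140 = -2.350
Fold change = 2^(−(-2.350)) = 2^2.350 = 5.0982

5.098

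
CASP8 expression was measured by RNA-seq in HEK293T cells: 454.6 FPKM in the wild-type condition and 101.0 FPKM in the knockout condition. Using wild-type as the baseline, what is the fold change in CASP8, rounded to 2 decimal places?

0.22

Fold change = 101.0 / 454.6 = 0.222
CASP8 is downregulated.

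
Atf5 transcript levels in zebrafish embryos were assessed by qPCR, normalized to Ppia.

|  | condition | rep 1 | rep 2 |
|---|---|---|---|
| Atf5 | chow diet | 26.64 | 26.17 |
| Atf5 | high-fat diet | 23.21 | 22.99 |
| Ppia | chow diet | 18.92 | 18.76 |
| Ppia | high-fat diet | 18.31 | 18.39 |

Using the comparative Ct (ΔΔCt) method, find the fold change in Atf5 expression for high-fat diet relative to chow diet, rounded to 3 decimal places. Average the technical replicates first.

Mean Ct: Atf5 chow diet 26.405; Atf5 high-fat diet 23.100; Ppia chow diet 18.840; Ppia high-fat diet 18.350
ΔCt(chow diet) = 26.405 − 18.840 = 7.565
ΔCt(high-fat diet) = 23.100 − 18.350 = 4.750
ΔΔCt = 4.750 − 7.565 = -2.815
Fold change = 2^(−(-2.815)) = 2^2.815 = 7.0372

7.037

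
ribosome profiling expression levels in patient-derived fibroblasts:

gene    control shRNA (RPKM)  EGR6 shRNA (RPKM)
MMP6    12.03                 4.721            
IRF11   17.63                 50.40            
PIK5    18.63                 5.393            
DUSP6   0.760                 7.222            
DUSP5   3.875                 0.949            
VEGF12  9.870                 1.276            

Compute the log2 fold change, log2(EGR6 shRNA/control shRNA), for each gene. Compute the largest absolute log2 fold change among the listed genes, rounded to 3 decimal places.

3.248

log2(4.721/12.03) = -1.349  (MMP6)
log2(50.40/17.63) = 1.515  (IRF11)
log2(5.393/18.63) = -1.788  (PIK5)
log2(7.222/0.760) = 3.248  (DUSP6)
log2(0.949/3.875) = -2.030  (DUSP5)
log2(1.276/9.870) = -2.951  (VEGF12)
The largest magnitude belongs to DUSP6.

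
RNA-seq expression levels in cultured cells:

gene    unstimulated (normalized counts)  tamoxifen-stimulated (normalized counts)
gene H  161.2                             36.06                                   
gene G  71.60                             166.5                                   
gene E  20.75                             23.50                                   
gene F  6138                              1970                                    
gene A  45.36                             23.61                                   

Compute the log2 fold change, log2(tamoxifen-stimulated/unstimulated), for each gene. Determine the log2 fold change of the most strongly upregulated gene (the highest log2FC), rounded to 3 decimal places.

log2(36.06/161.2) = -2.160  (gene H)
log2(166.5/71.60) = 1.217  (gene G)
log2(23.50/20.75) = 0.180  (gene E)
log2(1970/6138) = -1.640  (gene F)
log2(23.61/45.36) = -0.942  (gene A)
gene G is most strongly upregulated.

1.217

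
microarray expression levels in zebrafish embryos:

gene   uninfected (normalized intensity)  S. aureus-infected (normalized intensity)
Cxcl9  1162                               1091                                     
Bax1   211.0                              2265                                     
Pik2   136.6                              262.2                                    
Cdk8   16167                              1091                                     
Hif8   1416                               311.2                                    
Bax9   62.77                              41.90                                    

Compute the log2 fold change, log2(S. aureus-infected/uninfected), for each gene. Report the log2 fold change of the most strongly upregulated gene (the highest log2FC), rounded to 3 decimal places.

log2(1091/1162) = -0.091  (Cxcl9)
log2(2265/211.0) = 3.424  (Bax1)
log2(262.2/136.6) = 0.941  (Pik2)
log2(1091/16167) = -3.889  (Cdk8)
log2(311.2/1416) = -2.186  (Hif8)
log2(41.90/62.77) = -0.583  (Bax9)
Bax1 is most strongly upregulated.

3.424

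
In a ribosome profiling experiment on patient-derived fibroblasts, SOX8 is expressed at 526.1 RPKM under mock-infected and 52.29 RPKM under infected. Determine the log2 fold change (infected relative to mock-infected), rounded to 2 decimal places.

-3.33

Fold change = 52.29 / 526.1 = 0.0994
log2(0.0994) = -3.331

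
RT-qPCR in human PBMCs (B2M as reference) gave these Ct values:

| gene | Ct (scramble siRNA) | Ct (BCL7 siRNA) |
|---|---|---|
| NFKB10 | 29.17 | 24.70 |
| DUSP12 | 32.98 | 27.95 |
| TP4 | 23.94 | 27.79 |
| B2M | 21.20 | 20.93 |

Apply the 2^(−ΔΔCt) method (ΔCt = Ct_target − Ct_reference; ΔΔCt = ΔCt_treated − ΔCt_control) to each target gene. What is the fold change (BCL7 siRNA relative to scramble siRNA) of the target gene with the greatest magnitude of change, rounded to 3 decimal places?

NFKB10: ΔΔCt = (24.70−20.93) − (29.17−21.20) = 3.77 − 7.97 = -4.20; fold change = 2^4.20 = 18.379
DUSP12: ΔΔCt = (27.95−20.93) − (32.98−21.20) = 7.02 − 11.78 = -4.76; fold change = 2^4.76 = 27.096
TP4: ΔΔCt = (27.79−20.93) − (23.94−21.20) = 6.86 − 2.74 = 4.12; fold change = 2^-4.12 = 0.058
DUSP12 has the largest |ΔΔCt| = 4.76.

27.096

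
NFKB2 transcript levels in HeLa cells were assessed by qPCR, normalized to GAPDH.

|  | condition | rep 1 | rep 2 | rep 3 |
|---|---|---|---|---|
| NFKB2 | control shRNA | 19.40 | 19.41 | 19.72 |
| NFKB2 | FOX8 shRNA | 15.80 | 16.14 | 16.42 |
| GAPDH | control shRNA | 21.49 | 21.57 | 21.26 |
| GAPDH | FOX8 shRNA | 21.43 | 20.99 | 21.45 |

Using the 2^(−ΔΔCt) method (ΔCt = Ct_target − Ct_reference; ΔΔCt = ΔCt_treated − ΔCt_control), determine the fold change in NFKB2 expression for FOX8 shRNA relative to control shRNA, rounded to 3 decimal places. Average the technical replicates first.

Mean Ct: NFKB2 control shRNA 19.510; NFKB2 FOX8 shRNA 16.120; GAPDH control shRNA 21.440; GAPDH FOX8 shRNA 21.290
ΔCt(control shRNA) = 19.510 − 21.440 = -1.930
ΔCt(FOX8 shRNA) = 16.120 − 21.290 = -5.170
ΔΔCt = -5.170 − (-1.930) = -3.240
Fold change = 2^(−(-3.240)) = 2^3.240 = 9.4479

9.448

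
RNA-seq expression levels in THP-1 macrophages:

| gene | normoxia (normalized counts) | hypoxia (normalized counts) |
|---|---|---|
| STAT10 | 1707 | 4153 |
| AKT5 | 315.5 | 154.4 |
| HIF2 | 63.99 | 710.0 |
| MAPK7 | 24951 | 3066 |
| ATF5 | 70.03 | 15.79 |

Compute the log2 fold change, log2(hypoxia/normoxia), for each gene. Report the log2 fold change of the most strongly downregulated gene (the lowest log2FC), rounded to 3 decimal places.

log2(4153/1707) = 1.283  (STAT10)
log2(154.4/315.5) = -1.031  (AKT5)
log2(710.0/63.99) = 3.472  (HIF2)
log2(3066/24951) = -3.025  (MAPK7)
log2(15.79/70.03) = -2.149  (ATF5)
MAPK7 is most strongly downregulated.

-3.025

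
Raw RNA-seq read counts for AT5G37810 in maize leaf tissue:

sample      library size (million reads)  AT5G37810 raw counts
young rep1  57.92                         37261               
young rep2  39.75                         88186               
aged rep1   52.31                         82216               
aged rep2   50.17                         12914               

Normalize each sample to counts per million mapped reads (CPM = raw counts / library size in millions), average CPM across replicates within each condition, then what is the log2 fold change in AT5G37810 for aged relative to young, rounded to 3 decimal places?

CPM(young rep1) = 37261 / 57.92 = 643.3184
CPM(young rep2) = 88186 / 39.75 = 2218.5157
CPM(aged rep1) = 82216 / 52.31 = 1571.7071
CPM(aged rep2) = 12914 / 50.17 = 257.4048
mean CPM(young) = 1430.9170; mean CPM(aged) = 914.5560
Fold change = 914.5560 / 1430.9170 = 0.63914
log2(0.63914) = -0.6458

-0.646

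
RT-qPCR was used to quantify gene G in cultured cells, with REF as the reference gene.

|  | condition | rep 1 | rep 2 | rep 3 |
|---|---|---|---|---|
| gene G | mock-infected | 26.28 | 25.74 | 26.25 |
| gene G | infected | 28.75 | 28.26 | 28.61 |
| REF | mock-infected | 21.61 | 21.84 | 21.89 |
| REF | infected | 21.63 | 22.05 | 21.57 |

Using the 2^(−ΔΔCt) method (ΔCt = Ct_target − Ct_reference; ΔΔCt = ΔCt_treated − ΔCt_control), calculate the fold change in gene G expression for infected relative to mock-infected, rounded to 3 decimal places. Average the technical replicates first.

Mean Ct: gene G mock-infected 26.090; gene G infected 28.540; REF mock-infected 21.780; REF infected 21.750
ΔCt(mock-infected) = 26.090 − 21.780 = 4.310
ΔCt(infected) = 28.540 − 21.750 = 6.790
ΔΔCt = 6.790 − 4.310 = 2.480
Fold change = 2^(−2.480) = 0.1792

0.179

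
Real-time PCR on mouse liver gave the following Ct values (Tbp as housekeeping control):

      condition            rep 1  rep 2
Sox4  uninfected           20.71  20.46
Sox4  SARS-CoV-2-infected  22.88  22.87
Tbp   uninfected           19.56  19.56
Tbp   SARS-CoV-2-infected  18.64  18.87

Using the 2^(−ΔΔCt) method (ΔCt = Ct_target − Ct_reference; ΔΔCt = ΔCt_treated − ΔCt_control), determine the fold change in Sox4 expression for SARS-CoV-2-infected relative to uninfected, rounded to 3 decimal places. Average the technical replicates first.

Mean Ct: Sox4 uninfected 20.585; Sox4 SARS-CoV-2-infected 22.875; Tbp uninfected 19.560; Tbp SARS-CoV-2-infected 18.755
ΔCt(uninfected) = 20.585 − 19.560 = 1.025
ΔCt(SARS-CoV-2-infected) = 22.875 − 18.755 = 4.120
ΔΔCt = 4.120 − 1.025 = 3.095
Fold change = 2^(−3.095) = 0.1170

0.117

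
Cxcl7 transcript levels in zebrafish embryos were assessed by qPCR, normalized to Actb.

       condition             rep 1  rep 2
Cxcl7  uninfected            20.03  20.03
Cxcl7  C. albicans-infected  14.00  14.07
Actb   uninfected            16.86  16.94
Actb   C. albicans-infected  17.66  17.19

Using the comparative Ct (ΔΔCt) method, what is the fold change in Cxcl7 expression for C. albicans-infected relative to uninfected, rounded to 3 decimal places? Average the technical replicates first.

91.773

Mean Ct: Cxcl7 uninfected 20.030; Cxcl7 C. albicans-infected 14.035; Actb uninfected 16.900; Actb C. albicans-infected 17.425
ΔCt(uninfected) = 20.030 − 16.900 = 3.130
ΔCt(C. albicans-infected) = 14.035 − 17.425 = -3.390
ΔΔCt = -3.390 − 3.130 = -6.520
Fold change = 2^(−(-6.520)) = 2^6.520 = 91.7731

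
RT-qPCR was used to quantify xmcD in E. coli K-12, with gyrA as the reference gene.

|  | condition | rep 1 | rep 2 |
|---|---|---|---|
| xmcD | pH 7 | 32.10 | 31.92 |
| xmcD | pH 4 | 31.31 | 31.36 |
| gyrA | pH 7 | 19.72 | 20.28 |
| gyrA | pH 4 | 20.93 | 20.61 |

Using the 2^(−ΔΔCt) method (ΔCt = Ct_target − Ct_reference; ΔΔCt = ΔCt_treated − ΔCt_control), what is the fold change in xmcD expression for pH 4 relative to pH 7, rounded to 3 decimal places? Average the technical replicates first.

Mean Ct: xmcD pH 7 32.010; xmcD pH 4 31.335; gyrA pH 7 20.000; gyrA pH 4 20.770
ΔCt(pH 7) = 32.010 − 20.000 = 12.010
ΔCt(pH 4) = 31.335 − 20.770 = 10.565
ΔΔCt = 10.565 − 12.010 = -1.445
Fold change = 2^(−(-1.445)) = 2^1.445 = 2.7226

2.723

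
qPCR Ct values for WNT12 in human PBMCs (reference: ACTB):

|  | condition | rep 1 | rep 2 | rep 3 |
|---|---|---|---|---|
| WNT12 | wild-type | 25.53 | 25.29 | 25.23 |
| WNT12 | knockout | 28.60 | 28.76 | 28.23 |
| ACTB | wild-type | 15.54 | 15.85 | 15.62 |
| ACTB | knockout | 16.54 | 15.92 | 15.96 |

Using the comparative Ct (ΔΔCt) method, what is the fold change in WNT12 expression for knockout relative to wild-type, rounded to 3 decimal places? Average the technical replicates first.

0.153

Mean Ct: WNT12 wild-type 25.350; WNT12 knockout 28.530; ACTB wild-type 15.670; ACTB knockout 16.140
ΔCt(wild-type) = 25.350 − 15.670 = 9.680
ΔCt(knockout) = 28.530 − 16.140 = 12.390
ΔΔCt = 12.390 − 9.680 = 2.710
Fold change = 2^(−2.710) = 0.1528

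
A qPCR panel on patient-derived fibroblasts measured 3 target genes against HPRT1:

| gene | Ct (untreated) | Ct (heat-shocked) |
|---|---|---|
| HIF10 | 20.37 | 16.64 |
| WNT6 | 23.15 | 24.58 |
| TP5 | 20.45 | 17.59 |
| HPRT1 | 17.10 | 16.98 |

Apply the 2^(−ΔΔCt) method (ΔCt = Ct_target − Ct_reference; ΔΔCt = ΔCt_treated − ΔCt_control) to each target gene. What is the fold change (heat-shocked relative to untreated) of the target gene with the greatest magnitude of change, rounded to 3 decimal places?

HIF10: ΔΔCt = (16.64−16.98) − (20.37−17.10) = -0.34 − 3.27 = -3.61; fold change = 2^3.61 = 12.210
WNT6: ΔΔCt = (24.58−16.98) − (23.15−17.10) = 7.60 − 6.05 = 1.55; fold change = 2^-1.55 = 0.342
TP5: ΔΔCt = (17.59−16.98) − (20.45−17.10) = 0.61 − 3.35 = -2.74; fold change = 2^2.74 = 6.681
HIF10 has the largest |ΔΔCt| = 3.61.

12.210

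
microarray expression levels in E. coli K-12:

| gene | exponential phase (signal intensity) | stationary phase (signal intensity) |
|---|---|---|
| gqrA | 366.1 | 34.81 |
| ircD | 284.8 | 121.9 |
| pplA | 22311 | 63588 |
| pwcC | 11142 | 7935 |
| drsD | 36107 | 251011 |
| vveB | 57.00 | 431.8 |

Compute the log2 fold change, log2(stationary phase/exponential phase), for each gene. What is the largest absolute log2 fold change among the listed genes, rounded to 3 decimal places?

log2(34.81/366.1) = -3.395  (gqrA)
log2(121.9/284.8) = -1.224  (ircD)
log2(63588/22311) = 1.511  (pplA)
log2(7935/11142) = -0.490  (pwcC)
log2(251011/36107) = 2.797  (drsD)
log2(431.8/57.00) = 2.921  (vveB)
The largest magnitude belongs to gqrA.

3.395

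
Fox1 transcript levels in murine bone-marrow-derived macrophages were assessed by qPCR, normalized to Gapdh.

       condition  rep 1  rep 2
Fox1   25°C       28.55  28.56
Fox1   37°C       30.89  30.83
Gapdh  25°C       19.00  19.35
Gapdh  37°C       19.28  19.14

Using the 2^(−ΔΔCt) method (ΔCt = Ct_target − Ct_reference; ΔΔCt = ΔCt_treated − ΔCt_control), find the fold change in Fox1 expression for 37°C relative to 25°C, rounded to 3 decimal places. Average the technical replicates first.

0.207

Mean Ct: Fox1 25°C 28.555; Fox1 37°C 30.860; Gapdh 25°C 19.175; Gapdh 37°C 19.210
ΔCt(25°C) = 28.555 − 19.175 = 9.380
ΔCt(37°C) = 30.860 − 19.210 = 11.650
ΔΔCt = 11.650 − 9.380 = 2.270
Fold change = 2^(−2.270) = 0.2073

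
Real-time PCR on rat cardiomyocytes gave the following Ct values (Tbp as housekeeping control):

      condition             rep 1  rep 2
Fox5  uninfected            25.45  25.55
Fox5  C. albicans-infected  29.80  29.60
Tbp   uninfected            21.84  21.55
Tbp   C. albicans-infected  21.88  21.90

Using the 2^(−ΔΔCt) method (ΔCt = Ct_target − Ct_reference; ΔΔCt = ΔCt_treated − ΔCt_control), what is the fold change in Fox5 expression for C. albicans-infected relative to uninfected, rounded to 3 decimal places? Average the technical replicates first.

0.062

Mean Ct: Fox5 uninfected 25.500; Fox5 C. albicans-infected 29.700; Tbp uninfected 21.695; Tbp C. albicans-infected 21.890
ΔCt(uninfected) = 25.500 − 21.695 = 3.805
ΔCt(C. albicans-infected) = 29.700 − 21.890 = 7.810
ΔΔCt = 7.810 − 3.805 = 4.005
Fold change = 2^(−4.005) = 0.0623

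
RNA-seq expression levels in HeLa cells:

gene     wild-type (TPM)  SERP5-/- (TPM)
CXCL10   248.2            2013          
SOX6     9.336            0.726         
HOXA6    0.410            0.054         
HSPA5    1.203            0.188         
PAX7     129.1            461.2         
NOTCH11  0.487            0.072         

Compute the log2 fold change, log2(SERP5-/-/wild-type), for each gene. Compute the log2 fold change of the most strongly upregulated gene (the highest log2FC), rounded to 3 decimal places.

log2(2013/248.2) = 3.020  (CXCL10)
log2(0.726/9.336) = -3.685  (SOX6)
log2(0.054/0.410) = -2.925  (HOXA6)
log2(0.188/1.203) = -2.678  (HSPA5)
log2(461.2/129.1) = 1.837  (PAX7)
log2(0.072/0.487) = -2.758  (NOTCH11)
CXCL10 is most strongly upregulated.

3.020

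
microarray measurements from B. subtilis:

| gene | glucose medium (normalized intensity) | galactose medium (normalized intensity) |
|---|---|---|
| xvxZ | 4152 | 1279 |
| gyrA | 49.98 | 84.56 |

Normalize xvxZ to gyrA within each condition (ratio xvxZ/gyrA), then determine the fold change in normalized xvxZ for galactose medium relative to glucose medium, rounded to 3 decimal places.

xvxZ/gyrA (glucose medium) = 4152 / 49.98 = 83.073
xvxZ/gyrA (galactose medium) = 1279 / 84.56 = 15.125
Fold change = 15.125 / 83.073 = 0.1821

0.182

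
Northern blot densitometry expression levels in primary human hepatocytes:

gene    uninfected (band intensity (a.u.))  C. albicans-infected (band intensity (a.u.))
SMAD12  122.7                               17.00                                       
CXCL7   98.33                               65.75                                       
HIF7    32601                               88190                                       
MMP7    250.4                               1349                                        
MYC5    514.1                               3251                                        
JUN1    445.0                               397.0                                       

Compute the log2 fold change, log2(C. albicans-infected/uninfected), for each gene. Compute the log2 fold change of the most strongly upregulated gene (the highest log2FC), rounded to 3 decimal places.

log2(17.00/122.7) = -2.852  (SMAD12)
log2(65.75/98.33) = -0.581  (CXCL7)
log2(88190/32601) = 1.436  (HIF7)
log2(1349/250.4) = 2.430  (MMP7)
log2(3251/514.1) = 2.661  (MYC5)
log2(397.0/445.0) = -0.165  (JUN1)
MYC5 is most strongly upregulated.

2.661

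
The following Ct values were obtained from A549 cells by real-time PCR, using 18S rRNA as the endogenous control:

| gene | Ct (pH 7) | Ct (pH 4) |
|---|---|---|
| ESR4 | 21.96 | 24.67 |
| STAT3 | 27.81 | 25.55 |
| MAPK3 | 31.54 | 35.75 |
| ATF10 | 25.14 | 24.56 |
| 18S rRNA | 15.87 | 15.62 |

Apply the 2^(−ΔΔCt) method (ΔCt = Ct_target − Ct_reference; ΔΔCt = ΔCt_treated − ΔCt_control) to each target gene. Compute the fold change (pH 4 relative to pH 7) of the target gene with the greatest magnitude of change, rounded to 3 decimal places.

ESR4: ΔΔCt = (24.67−15.62) − (21.96−15.87) = 9.05 − 6.09 = 2.96; fold change = 2^-2.96 = 0.129
STAT3: ΔΔCt = (25.55−15.62) − (27.81−15.87) = 9.93 − 11.94 = -2.01; fold change = 2^2.01 = 4.028
MAPK3: ΔΔCt = (35.75−15.62) − (31.54−15.87) = 20.13 − 15.67 = 4.46; fold change = 2^-4.46 = 0.045
ATF10: ΔΔCt = (24.56−15.62) − (25.14−15.87) = 8.94 − 9.27 = -0.33; fold change = 2^0.33 = 1.257
MAPK3 has the largest |ΔΔCt| = 4.46.

0.045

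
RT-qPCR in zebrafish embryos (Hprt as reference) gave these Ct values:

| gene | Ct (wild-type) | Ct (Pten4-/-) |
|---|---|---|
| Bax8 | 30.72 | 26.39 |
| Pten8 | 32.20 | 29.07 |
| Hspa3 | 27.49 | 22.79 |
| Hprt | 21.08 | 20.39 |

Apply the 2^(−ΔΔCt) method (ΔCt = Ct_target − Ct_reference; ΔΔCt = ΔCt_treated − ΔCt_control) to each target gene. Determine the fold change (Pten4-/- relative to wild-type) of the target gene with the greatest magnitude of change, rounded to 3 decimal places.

16.111

Bax8: ΔΔCt = (26.39−20.39) − (30.72−21.08) = 6.00 − 9.64 = -3.64; fold change = 2^3.64 = 12.467
Pten8: ΔΔCt = (29.07−20.39) − (32.20−21.08) = 8.68 − 11.12 = -2.44; fold change = 2^2.44 = 5.426
Hspa3: ΔΔCt = (22.79−20.39) − (27.49−21.08) = 2.40 − 6.41 = -4.01; fold change = 2^4.01 = 16.111
Hspa3 has the largest |ΔΔCt| = 4.01.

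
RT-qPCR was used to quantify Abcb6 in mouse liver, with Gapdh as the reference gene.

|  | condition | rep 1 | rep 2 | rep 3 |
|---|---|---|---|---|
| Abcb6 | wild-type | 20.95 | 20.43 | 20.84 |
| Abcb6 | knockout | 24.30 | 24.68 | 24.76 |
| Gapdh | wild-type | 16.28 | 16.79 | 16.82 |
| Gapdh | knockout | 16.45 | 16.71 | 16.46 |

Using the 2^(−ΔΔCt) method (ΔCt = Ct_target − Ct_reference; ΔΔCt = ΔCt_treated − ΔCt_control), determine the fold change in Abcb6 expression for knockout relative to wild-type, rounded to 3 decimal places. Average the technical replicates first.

0.066

Mean Ct: Abcb6 wild-type 20.740; Abcb6 knockout 24.580; Gapdh wild-type 16.630; Gapdh knockout 16.540
ΔCt(wild-type) = 20.740 − 16.630 = 4.110
ΔCt(knockout) = 24.580 − 16.540 = 8.040
ΔΔCt = 8.040 − 4.110 = 3.930
Fold change = 2^(−3.930) = 0.0656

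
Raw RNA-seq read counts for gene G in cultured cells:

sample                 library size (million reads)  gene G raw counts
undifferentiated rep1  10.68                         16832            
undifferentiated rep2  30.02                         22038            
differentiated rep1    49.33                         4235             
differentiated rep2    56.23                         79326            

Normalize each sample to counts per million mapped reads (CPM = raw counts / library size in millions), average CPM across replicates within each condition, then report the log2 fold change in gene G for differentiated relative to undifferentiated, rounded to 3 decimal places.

CPM(undifferentiated rep1) = 16832 / 10.68 = 1576.0300
CPM(undifferentiated rep2) = 22038 / 30.02 = 734.1106
CPM(differentiated rep1) = 4235 / 49.33 = 85.8504
CPM(differentiated rep2) = 79326 / 56.23 = 1410.7416
mean CPM(undifferentiated) = 1155.0703; mean CPM(differentiated) = 748.2960
Fold change = 748.2960 / 1155.0703 = 0.64784
log2(0.64784) = -0.6263

-0.626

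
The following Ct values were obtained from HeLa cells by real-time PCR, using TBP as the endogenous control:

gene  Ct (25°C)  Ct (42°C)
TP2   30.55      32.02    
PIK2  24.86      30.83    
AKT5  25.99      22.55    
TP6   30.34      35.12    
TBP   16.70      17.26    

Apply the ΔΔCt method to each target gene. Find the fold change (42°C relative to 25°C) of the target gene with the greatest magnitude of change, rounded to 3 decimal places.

TP2: ΔΔCt = (32.02−17.26) − (30.55−16.70) = 14.76 − 13.85 = 0.91; fold change = 2^-0.91 = 0.532
PIK2: ΔΔCt = (30.83−17.26) − (24.86−16.70) = 13.57 − 8.16 = 5.41; fold change = 2^-5.41 = 0.024
AKT5: ΔΔCt = (22.55−17.26) − (25.99−16.70) = 5.29 − 9.29 = -4.00; fold change = 2^4.00 = 16.000
TP6: ΔΔCt = (35.12−17.26) − (30.34−16.70) = 17.86 − 13.64 = 4.22; fold change = 2^-4.22 = 0.054
PIK2 has the largest |ΔΔCt| = 5.41.

0.024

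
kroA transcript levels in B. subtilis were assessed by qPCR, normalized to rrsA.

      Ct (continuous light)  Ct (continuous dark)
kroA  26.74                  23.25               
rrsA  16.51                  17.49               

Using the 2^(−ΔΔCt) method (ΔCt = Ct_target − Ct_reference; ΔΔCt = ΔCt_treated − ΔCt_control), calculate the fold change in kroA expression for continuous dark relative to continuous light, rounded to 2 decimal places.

ΔCt(continuous light) = 26.740 − 16.510 = 10.230
ΔCt(continuous dark) = 23.250 − 17.490 = 5.760
ΔΔCt = 5.760 − 10.230 = -4.470
Fold change = 2^(−(-4.470)) = 2^4.470 = 22.162

22.16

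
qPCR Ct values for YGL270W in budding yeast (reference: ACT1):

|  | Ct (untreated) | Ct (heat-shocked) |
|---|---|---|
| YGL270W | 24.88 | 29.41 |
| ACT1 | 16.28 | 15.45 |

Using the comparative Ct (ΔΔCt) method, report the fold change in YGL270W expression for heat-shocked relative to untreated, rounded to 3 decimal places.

0.024

ΔCt(untreated) = 24.880 − 16.280 = 8.600
ΔCt(heat-shocked) = 29.410 − 15.450 = 13.960
ΔΔCt = 13.960 − 8.600 = 5.360
Fold change = 2^(−5.360) = 0.0243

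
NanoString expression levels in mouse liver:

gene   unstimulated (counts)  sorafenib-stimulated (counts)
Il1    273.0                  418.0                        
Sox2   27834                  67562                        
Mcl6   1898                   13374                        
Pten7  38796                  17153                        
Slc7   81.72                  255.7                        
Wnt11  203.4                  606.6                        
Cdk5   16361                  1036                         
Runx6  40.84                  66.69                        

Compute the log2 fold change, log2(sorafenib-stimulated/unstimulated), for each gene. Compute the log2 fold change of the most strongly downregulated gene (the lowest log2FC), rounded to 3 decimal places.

log2(418.0/273.0) = 0.615  (Il1)
log2(67562/27834) = 1.279  (Sox2)
log2(13374/1898) = 2.817  (Mcl6)
log2(17153/38796) = -1.177  (Pten7)
log2(255.7/81.72) = 1.646  (Slc7)
log2(606.6/203.4) = 1.576  (Wnt11)
log2(1036/16361) = -3.981  (Cdk5)
log2(66.69/40.84) = 0.707  (Runx6)
Cdk5 is most strongly downregulated.

-3.981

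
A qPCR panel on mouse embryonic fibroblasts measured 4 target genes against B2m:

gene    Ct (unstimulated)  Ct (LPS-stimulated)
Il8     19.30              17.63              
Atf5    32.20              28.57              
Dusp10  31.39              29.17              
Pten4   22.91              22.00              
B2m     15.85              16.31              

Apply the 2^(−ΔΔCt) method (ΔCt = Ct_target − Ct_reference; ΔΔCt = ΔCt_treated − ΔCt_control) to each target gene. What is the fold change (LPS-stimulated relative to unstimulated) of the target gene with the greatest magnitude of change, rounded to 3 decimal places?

17.030

Il8: ΔΔCt = (17.63−16.31) − (19.30−15.85) = 1.32 − 3.45 = -2.13; fold change = 2^2.13 = 4.377
Atf5: ΔΔCt = (28.57−16.31) − (32.20−15.85) = 12.26 − 16.35 = -4.09; fold change = 2^4.09 = 17.030
Dusp10: ΔΔCt = (29.17−16.31) − (31.39−15.85) = 12.86 − 15.54 = -2.68; fold change = 2^2.68 = 6.409
Pten4: ΔΔCt = (22.00−16.31) − (22.91−15.85) = 5.69 − 7.06 = -1.37; fold change = 2^1.37 = 2.585
Atf5 has the largest |ΔΔCt| = 4.09.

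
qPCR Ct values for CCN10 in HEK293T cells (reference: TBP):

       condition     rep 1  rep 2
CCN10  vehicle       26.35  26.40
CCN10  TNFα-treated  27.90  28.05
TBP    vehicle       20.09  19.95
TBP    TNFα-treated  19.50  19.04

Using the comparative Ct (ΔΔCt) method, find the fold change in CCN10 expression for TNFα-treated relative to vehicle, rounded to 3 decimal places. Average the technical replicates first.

0.196

Mean Ct: CCN10 vehicle 26.375; CCN10 TNFα-treated 27.975; TBP vehicle 20.020; TBP TNFα-treated 19.270
ΔCt(vehicle) = 26.375 − 20.020 = 6.355
ΔCt(TNFα-treated) = 27.975 − 19.270 = 8.705
ΔΔCt = 8.705 − 6.355 = 2.350
Fold change = 2^(−2.350) = 0.1961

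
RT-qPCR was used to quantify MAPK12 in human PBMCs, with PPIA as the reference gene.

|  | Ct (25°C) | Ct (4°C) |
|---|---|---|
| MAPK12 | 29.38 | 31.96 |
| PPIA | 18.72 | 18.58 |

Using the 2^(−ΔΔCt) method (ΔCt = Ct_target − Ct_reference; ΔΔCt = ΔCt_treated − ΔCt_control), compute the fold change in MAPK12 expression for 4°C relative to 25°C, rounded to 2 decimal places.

ΔCt(25°C) = 29.380 − 18.720 = 10.660
ΔCt(4°C) = 31.960 − 18.580 = 13.380
ΔΔCt = 13.380 − 10.660 = 2.720
Fold change = 2^(−2.720) = 0.152

0.15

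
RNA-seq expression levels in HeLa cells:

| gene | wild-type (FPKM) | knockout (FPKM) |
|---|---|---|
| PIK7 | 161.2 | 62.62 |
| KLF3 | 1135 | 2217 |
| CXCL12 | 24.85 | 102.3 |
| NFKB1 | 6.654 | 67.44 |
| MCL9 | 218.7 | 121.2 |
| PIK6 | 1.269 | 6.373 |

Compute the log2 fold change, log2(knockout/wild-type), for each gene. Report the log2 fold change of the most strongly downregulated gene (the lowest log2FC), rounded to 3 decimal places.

-1.364

log2(62.62/161.2) = -1.364  (PIK7)
log2(2217/1135) = 0.966  (KLF3)
log2(102.3/24.85) = 2.041  (CXCL12)
log2(67.44/6.654) = 3.341  (NFKB1)
log2(121.2/218.7) = -0.852  (MCL9)
log2(6.373/1.269) = 2.328  (PIK6)
PIK7 is most strongly downregulated.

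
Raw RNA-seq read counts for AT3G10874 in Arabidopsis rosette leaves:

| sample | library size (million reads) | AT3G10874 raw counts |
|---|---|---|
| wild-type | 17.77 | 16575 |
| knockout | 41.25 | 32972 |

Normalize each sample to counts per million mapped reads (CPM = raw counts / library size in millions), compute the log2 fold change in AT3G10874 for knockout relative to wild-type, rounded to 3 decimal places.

-0.223

CPM(wild-type) = 16575 / 17.77 = 932.7518
CPM(knockout) = 32972 / 41.25 = 799.3212
Fold change = 799.3212 / 932.7518 = 0.85695
log2(0.85695) = -0.2227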